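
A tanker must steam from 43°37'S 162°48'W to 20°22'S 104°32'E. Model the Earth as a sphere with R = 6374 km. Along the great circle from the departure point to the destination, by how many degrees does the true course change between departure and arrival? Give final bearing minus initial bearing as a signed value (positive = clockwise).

Initial bearing θ₁ = atan2(sin Δλ cos φ₂, cos φ₁ sin φ₂ − sin φ₁ cos φ₂ cos Δλ) = 253.24°
Final bearing θ₂ = (initial bearing from the destination back to the start) + 180° = 312.32°
Δθ = θ₂ − θ₁ = +59.1°

+59.1°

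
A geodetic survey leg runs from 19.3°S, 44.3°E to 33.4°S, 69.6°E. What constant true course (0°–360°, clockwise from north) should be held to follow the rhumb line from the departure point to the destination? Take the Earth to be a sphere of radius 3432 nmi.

122.0°

Δψ = ln[tan(π/4+φ₂/2)/tan(π/4+φ₁/2)] = -0.2757
Δλ = +0.4416 rad (taken the short way round)
course = atan2(Δλ, Δψ) = 121.98°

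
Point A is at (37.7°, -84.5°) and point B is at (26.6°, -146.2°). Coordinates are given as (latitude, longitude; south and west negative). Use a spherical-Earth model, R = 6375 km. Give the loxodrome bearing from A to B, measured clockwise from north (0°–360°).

258.0°

Δψ = ln[tan(π/4+φ₂/2)/tan(π/4+φ₁/2)] = -0.2295
Δλ = -1.0769 rad (taken the short way round)
course = atan2(Δλ, Δψ) = 257.97°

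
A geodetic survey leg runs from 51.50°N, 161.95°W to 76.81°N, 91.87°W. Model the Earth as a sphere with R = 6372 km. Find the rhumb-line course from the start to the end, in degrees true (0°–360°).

47.9°

Meridional parts: M(φ₁)=+1.0521, M(φ₂)=+2.1575 → ΔM = +1.1054;  Δλ = +1.2231 rad
tan C = Δλ / ΔM = +1.1065 → C = 47.89°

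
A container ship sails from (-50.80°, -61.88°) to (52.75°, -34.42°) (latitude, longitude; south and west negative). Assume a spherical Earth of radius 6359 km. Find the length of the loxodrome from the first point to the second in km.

11783 km

Rhumb course C = atan2(Δλ, Δψ) with Δψ = ln[tan(π/4+φ₂/2)/tan(π/4+φ₁/2)] = +2.1202, Δλ = +0.4793 → C = 12.74°
d = R·|Δφ| / |cos C| = 6359·1.80729 / 0.97539 = 11783 km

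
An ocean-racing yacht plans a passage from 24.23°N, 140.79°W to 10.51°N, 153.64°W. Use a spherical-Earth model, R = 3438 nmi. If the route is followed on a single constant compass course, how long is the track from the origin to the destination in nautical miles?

Δψ = ln[tan(π/4+φ₂/2)/tan(π/4+φ₁/2)] = -0.2516;  Δφ = -0.2395 rad,  Δλ = -0.2243 rad
q = Δφ/Δψ = 0.9517
d = R·√(Δφ² + q²Δλ²) = 3438·0.32077 = 1103 nmi

1103 nmi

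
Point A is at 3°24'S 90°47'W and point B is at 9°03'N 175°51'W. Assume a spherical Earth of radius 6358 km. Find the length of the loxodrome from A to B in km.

Rhumb course C = atan2(Δλ, Δψ) with Δψ = ln[tan(π/4+φ₂/2)/tan(π/4+φ₁/2)] = +0.2180, Δλ = -1.4847 → C = 278.35°
d = R·|Δφ| / |cos C| = 6358·0.21729 / 0.14527 = 9510 km

9510 km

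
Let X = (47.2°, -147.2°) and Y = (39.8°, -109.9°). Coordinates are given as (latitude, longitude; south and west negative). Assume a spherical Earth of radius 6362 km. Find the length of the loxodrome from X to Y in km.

Δψ = ln[tan(π/4+φ₂/2)/tan(π/4+φ₁/2)] = -0.1784;  Δφ = -0.1292 rad,  Δλ = +0.6510 rad
q = Δφ/Δψ = 0.7240
d = R·√(Δφ² + q²Δλ²) = 6362·0.48868 = 3109 km

3109 km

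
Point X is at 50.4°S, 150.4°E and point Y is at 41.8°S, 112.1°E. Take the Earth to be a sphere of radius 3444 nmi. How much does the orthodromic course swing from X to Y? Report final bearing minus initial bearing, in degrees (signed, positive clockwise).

At departure: θ₁ = atan2(sin Δλ cos φ₂, cos φ₁ sin φ₂ − sin φ₁ cos φ₂ cos Δλ) = 273.21°
At arrival: θ₂ = atan2(sin Δλ cos φ₁, −cos φ₂ sin φ₁ + sin φ₂ cos φ₁ cos Δλ) = 301.38°
Δθ = θ₂ − θ₁ = +28.2°

+28.2°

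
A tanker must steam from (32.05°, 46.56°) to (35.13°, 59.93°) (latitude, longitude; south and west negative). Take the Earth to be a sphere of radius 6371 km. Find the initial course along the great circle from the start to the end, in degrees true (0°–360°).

70.9°

N = sin Δλ·cos φ₂ = +0.1891;  D = cos φ₁ sin φ₂ − sin φ₁ cos φ₂ cos Δλ = +0.0655
initial course = atan2(N, D) = 70.90°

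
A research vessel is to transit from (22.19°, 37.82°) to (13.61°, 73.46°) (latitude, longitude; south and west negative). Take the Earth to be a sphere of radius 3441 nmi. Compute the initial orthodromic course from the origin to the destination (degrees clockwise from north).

N = sin Δλ·cos φ₂ = +0.5663;  D = cos φ₁ sin φ₂ − sin φ₁ cos φ₂ cos Δλ = -0.0804
initial course = atan2(N, D) = 98.08°

98.1°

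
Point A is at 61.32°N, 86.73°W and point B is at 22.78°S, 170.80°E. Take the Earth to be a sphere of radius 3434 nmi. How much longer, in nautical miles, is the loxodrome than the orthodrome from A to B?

Great circle: cos σ = sin φ₁ sin φ₂ + cos φ₁ cos φ₂ cos Δλ,  σ = 2.0211 rad → d_gc = 6940.4 nmi
Rhumb line: Δψ = -1.7725, q = Δφ/Δψ = 0.8281, d_rh = R√(Δφ²+q²Δλ²) = 7160.5 nmi
Excess = 7160.5 − 6940.4 = 220.1 ≈ 220 nmi

220 nmi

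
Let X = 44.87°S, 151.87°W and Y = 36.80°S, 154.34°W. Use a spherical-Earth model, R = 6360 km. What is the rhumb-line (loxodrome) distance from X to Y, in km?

919 km

Δψ = ln[tan(π/4+φ₂/2)/tan(π/4+φ₁/2)] = +0.1865;  Δφ = +0.1408 rad,  Δλ = -0.0431 rad
q = Δφ/Δψ = 0.7550
d = R·√(Δφ² + q²Δλ²) = 6360·0.14456 = 919 km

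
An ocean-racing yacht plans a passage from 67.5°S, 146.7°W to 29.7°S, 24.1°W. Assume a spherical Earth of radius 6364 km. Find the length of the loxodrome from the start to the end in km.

Δψ = ln[tan(π/4+φ₂/2)/tan(π/4+φ₁/2)] = +1.0716;  Δφ = +0.6597 rad,  Δλ = +2.1398 rad
q = Δφ/Δψ = 0.6156
d = R·√(Δφ² + q²Δλ²) = 6364·1.47330 = 9376 km

9376 km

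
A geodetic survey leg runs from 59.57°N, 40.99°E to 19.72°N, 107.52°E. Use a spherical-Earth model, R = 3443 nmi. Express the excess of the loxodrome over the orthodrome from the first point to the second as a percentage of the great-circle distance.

2.7%

Great circle: σ = 1.0692 rad → d_gc = Rσ = 3681.2 nmi
Rhumb: Δφ = -0.6955, Δλ = +1.1612, Δψ = -0.9509, q = Δφ/Δψ = 0.7315 → d_rh = R√(Δφ²+q²Δλ²) = 3779.7 nmi
Excess = (3779.7 − 3681.2) / 3681.2 = 98.5 / 3681.2 = 2.68% ≈ 2.7%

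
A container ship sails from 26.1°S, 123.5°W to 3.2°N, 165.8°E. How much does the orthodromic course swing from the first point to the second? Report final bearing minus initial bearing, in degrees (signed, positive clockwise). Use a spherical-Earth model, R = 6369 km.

Initial bearing θ₁ = atan2(sin Δλ cos φ₂, cos φ₁ sin φ₂ − sin φ₁ cos φ₂ cos Δλ) = 281.71°
Final bearing θ₂ = (initial bearing from the destination back to the start) + 180° = 298.27°
Δθ = θ₂ − θ₁ = +16.6°

+16.6°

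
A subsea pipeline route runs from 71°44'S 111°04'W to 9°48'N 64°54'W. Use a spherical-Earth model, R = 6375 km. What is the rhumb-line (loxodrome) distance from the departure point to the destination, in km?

9781 km

Δψ = ln[tan(π/4+φ₂/2)/tan(π/4+φ₁/2)] = +1.9997;  Δφ = +1.4230 rad,  Δλ = +0.8058 rad
q = Δφ/Δψ = 0.7116
d = R·√(Δφ² + q²Δλ²) = 6375·1.53421 = 9781 km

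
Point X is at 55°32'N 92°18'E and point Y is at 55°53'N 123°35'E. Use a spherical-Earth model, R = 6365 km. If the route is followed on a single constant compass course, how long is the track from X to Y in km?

Δψ = ln[tan(π/4+φ₂/2)/tan(π/4+φ₁/2)] = +0.0108;  Δφ = +0.0061 rad,  Δλ = +0.5460 rad
q = Δφ/Δψ = 0.5634
d = R·√(Δφ² + q²Δλ²) = 6365·0.30768 = 1958 km

1958 km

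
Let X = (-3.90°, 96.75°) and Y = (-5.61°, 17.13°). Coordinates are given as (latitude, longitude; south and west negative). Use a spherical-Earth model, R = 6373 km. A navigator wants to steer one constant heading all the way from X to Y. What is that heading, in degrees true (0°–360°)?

Δψ = ln[tan(π/4+φ₂/2)/tan(π/4+φ₁/2)] = -0.0299
Δλ = -1.3896 rad (taken the short way round)
course = atan2(Δλ, Δψ) = 268.77°

268.8°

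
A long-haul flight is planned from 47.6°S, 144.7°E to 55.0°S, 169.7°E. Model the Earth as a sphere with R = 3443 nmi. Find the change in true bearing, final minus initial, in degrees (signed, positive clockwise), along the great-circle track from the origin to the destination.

Initial bearing θ₁ = atan2(sin Δλ cos φ₂, cos φ₁ sin φ₂ − sin φ₁ cos φ₂ cos Δλ) = 124.80°
Final bearing θ₂ = (initial bearing from the destination back to the start) + 180° = 105.13°
Δθ = θ₂ − θ₁ = -19.7°

-19.7°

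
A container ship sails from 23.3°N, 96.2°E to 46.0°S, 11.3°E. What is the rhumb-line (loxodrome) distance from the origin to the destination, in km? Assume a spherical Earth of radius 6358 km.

Δψ = ln[tan(π/4+φ₂/2)/tan(π/4+φ₁/2)] = -1.3246;  Δφ = -1.2095 rad,  Δλ = -1.4818 rad
q = Δφ/Δψ = 0.9131
d = R·√(Δφ² + q²Δλ²) = 6358·1.81481 = 11539 km

11539 km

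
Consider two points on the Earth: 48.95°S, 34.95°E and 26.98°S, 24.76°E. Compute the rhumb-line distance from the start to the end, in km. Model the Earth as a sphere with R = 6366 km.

Rhumb course C = atan2(Δλ, Δψ) with Δψ = ln[tan(π/4+φ₂/2)/tan(π/4+φ₁/2)] = +0.4932, Δλ = -0.1778 → C = 340.17°
d = R·|Δφ| / |cos C| = 6366·0.38345 / 0.94070 = 2595 km

2595 km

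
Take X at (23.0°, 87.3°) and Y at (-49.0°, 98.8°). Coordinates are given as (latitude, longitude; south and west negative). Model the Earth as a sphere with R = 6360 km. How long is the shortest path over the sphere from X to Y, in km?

8073 km

cos σ = sin φ₁ sin φ₂ + cos φ₁ cos φ₂ cos Δλ
      = sin(23.00°)sin(-49.00°) + cos(23.00°)cos(-49.00°)cos(11.50°) = 0.2969
σ = 72.729° → d = Rσ = 6360·1.26936 = 8073 km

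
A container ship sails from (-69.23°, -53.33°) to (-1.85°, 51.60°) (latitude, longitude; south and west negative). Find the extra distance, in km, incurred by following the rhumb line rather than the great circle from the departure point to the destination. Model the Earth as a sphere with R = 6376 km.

Great circle: cos σ = sin φ₁ sin φ₂ + cos φ₁ cos φ₂ cos Δλ,  σ = 1.6320 rad → d_gc = 10405.4 km
Rhumb line: Δψ = +1.6645, q = Δφ/Δψ = 0.7065, d_rh = R√(Δφ²+q²Δλ²) = 11148.2 km
Excess = 11148.2 − 10405.4 = 742.8 ≈ 743 km

743 km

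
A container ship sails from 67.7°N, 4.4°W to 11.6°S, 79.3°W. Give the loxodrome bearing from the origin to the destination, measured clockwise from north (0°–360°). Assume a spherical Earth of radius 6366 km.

215.6°

Δψ = ln[tan(π/4+φ₂/2)/tan(π/4+φ₁/2)] = -1.8279
Δλ = -1.3073 rad (taken the short way round)
course = atan2(Δλ, Δψ) = 215.57°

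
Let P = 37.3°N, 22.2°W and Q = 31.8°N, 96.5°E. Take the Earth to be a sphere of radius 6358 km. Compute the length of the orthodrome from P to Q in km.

cos σ = sin φ₁ sin φ₂ + cos φ₁ cos φ₂ cos Δλ
      = sin(37.30°)sin(31.80°) + cos(37.30°)cos(31.80°)cos(118.70°) = -0.0053
σ = 90.306° → d = Rσ = 6358·1.57613 = 10021 km

10021 km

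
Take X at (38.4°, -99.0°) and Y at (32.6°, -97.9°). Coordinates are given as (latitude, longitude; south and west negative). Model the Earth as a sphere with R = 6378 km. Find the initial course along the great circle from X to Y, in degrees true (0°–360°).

170.9°

θ = atan2( sin Δλ·cos φ₂ ,  cos φ₁ sin φ₂ − sin φ₁ cos φ₂ cos Δλ )
  = atan2(+0.0162, -0.1010) = 170.90°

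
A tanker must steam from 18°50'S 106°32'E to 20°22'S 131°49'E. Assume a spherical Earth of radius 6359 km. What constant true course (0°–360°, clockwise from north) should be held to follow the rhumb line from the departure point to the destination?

Meridional parts: M(φ₁)=-0.3348, M(φ₂)=-0.3632 → ΔM = -0.0284;  Δλ = +0.4413 rad
tan C = Δλ / ΔM = -15.5331 → C = 93.68°

93.7°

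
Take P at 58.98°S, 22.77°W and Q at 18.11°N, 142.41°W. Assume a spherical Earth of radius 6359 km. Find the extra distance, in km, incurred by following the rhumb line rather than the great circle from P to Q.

667 km

Great circle: cos σ = sin φ₁ sin φ₂ + cos φ₁ cos φ₂ cos Δλ,  σ = 2.1044 rad → d_gc = 13381.8 km
Rhumb line: Δψ = +1.6034, q = Δφ/Δψ = 0.8392, d_rh = R√(Δφ²+q²Δλ²) = 14048.5 km
Excess = 14048.5 − 13381.8 = 666.7 ≈ 667 km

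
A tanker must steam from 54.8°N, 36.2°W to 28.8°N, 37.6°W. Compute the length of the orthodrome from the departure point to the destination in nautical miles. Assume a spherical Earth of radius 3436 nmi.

Haversine: a = sin²(Δφ/2)+cos φ₁ cos φ₂ sin²(Δλ/2) = 0.05068;  σ = 2·atan2(√a,√(1−a))
σ = 26.020° → d = Rσ = 3436·0.45413 = 1560 nmi

1560 nmi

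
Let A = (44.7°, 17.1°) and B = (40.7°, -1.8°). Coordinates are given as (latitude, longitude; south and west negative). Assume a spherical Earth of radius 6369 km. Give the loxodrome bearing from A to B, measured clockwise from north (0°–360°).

Meridional parts: M(φ₁)=+0.8740, M(φ₂)=+0.7789 → ΔM = -0.0950;  Δλ = -0.3299 rad
tan C = Δλ / ΔM = +3.4706 → C = 253.93°

253.9°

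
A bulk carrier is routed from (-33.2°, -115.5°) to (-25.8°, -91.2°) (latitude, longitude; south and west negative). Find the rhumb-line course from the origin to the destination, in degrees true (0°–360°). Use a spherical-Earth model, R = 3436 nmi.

70.7°

Meridional parts: M(φ₁)=-0.6149, M(φ₂)=-0.4663 → ΔM = +0.1486;  Δλ = +0.4241 rad
tan C = Δλ / ΔM = +2.8548 → C = 70.70°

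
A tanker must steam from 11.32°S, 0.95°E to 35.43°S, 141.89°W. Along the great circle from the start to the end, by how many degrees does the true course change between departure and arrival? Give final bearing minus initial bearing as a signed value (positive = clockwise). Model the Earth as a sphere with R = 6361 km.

Initial bearing θ₁ = atan2(sin Δλ cos φ₂, cos φ₁ sin φ₂ − sin φ₁ cos φ₂ cos Δλ) = 215.27°
Final bearing θ₂ = (initial bearing from the destination back to the start) + 180° = 315.98°
Δθ = θ₂ − θ₁ = +100.7°

+100.7°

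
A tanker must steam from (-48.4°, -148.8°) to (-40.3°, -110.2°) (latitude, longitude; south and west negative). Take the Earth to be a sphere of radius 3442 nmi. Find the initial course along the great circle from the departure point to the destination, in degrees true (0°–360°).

88.0°

N = sin Δλ·cos φ₂ = +0.4758;  D = cos φ₁ sin φ₂ − sin φ₁ cos φ₂ cos Δλ = +0.0163
initial course = atan2(N, D) = 88.04°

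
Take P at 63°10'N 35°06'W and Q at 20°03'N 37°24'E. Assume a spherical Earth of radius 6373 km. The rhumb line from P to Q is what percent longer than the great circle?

3.5%

Great circle: σ = 1.1225 rad → d_gc = Rσ = 7153.7 km
Rhumb: Δφ = -0.7525, Δλ = +1.2654, Δψ = -1.0759, q = Δφ/Δψ = 0.6994 → d_rh = R√(Δφ²+q²Δλ²) = 7403.6 km
Excess = (7403.6 − 7153.7) / 7153.7 = 249.9 / 7153.7 = 3.49% ≈ 3.5%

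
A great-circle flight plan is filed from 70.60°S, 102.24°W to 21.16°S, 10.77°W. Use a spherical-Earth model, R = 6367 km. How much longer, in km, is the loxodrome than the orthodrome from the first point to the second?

Great circle: cos σ = sin φ₁ sin φ₂ + cos φ₁ cos φ₂ cos Δλ,  σ = 1.2318 rad → d_gc = 7842.9 km
Rhumb line: Δψ = +1.3885, q = Δφ/Δψ = 0.6215, d_rh = R√(Δφ²+q²Δλ²) = 8371.9 km
Excess = 8371.9 − 7842.9 = 529.0 ≈ 529 km

529 km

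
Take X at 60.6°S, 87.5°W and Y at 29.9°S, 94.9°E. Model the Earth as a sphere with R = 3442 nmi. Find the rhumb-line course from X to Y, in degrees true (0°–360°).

Δψ = ln[tan(π/4+φ₂/2)/tan(π/4+φ₁/2)] = +0.7908
Δλ = -3.0997 rad (taken the short way round)
course = atan2(Δλ, Δψ) = 284.31°

284.3°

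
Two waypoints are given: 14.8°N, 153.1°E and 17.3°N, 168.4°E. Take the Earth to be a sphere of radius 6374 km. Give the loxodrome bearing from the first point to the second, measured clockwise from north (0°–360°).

Δψ = ln[tan(π/4+φ₂/2)/tan(π/4+φ₁/2)] = +0.0454
Δλ = +0.2670 rad (taken the short way round)
course = atan2(Δλ, Δψ) = 80.35°

80.3°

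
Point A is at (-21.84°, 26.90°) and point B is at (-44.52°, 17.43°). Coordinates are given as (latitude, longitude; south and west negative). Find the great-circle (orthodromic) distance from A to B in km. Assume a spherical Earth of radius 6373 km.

2668 km

Haversine: a = sin²(Δφ/2)+cos φ₁ cos φ₂ sin²(Δλ/2) = 0.04317;  σ = 2·atan2(√a,√(1−a))
σ = 23.985° → d = Rσ = 6373·0.41861 = 2668 km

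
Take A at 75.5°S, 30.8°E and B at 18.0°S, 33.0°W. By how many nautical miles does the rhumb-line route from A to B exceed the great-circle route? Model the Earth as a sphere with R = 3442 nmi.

125 nmi

Great circle: cos σ = sin φ₁ sin φ₂ + cos φ₁ cos φ₂ cos Δλ,  σ = 1.1546 rad → d_gc = 3974.0 nmi
Rhumb line: Δψ = +1.7424, q = Δφ/Δψ = 0.5760, d_rh = R√(Δφ²+q²Δλ²) = 4099.4 nmi
Excess = 4099.4 − 3974.0 = 125.4 ≈ 125 nmi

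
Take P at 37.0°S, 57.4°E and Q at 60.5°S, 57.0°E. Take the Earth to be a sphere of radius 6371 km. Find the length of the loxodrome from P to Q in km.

2613 km

Δψ = ln[tan(π/4+φ₂/2)/tan(π/4+φ₁/2)] = -0.6386;  Δφ = -0.4102 rad,  Δλ = -0.0070 rad
q = Δφ/Δψ = 0.6423
d = R·√(Δφ² + q²Δλ²) = 6371·0.41018 = 2613 km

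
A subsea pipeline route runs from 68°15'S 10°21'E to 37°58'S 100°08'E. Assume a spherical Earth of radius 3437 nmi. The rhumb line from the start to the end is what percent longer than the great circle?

Great circle: σ = 0.9612 rad → d_gc = Rσ = 3303.8 nmi
Rhumb: Δφ = +0.5285, Δλ = +1.5670, Δψ = +0.9324, q = Δφ/Δψ = 0.5669 → d_rh = R√(Δφ²+q²Δλ²) = 3552.6 nmi
Excess = (3552.6 − 3303.8) / 3303.8 = 248.8 / 3303.8 = 7.53% ≈ 7.5%

7.5%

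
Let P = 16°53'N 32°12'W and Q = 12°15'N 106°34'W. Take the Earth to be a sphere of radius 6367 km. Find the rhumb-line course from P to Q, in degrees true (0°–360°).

266.3°

Δψ = ln[tan(π/4+φ₂/2)/tan(π/4+φ₁/2)] = -0.0836
Δλ = -1.2979 rad (taken the short way round)
course = atan2(Δλ, Δψ) = 266.32°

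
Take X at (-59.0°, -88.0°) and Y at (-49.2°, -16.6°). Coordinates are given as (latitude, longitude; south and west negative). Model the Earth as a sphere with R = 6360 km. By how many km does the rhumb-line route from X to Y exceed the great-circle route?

210 km

Great circle: cos σ = sin φ₁ sin φ₂ + cos φ₁ cos φ₂ cos Δλ,  σ = 0.7133 rad → d_gc = 4536.5 km
Rhumb line: Δψ = +0.2934, q = Δφ/Δψ = 0.5829, d_rh = R√(Δφ²+q²Δλ²) = 4746.3 km
Excess = 4746.3 − 4536.5 = 209.8 ≈ 210 km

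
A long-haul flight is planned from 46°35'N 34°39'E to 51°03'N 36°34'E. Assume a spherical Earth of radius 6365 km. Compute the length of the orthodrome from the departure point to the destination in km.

cos σ = sin φ₁ sin φ₂ + cos φ₁ cos φ₂ cos Δλ
      = sin(46.58°)sin(51.05°) + cos(46.58°)cos(51.05°)cos(1.92°) = 0.9967
σ = 4.641° → d = Rσ = 6365·0.08100 = 516 km

516 km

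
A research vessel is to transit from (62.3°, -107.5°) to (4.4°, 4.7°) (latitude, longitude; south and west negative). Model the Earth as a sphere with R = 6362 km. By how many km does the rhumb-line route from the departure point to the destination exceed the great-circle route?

Great circle: cos σ = sin φ₁ sin φ₂ + cos φ₁ cos φ₂ cos Δλ,  σ = 1.6782 rad → d_gc = 10676.7 km
Rhumb line: Δψ = -1.3233, q = Δφ/Δψ = 0.7636, d_rh = R√(Δφ²+q²Δλ²) = 11482.4 km
Excess = 11482.4 − 10676.7 = 805.7 ≈ 806 km

806 km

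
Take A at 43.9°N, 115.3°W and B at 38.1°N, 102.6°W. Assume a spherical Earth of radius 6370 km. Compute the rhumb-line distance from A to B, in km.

1245 km

Δψ = ln[tan(π/4+φ₂/2)/tan(π/4+φ₁/2)] = -0.1343;  Δφ = -0.1012 rad,  Δλ = +0.2217 rad
q = Δφ/Δψ = 0.7539
d = R·√(Δφ² + q²Δλ²) = 6370·0.19538 = 1245 km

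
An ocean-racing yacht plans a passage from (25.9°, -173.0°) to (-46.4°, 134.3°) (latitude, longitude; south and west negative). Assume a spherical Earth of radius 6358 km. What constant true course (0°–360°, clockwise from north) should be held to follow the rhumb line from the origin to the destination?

213.6°

Δψ = ln[tan(π/4+φ₂/2)/tan(π/4+φ₁/2)] = -1.3846
Δλ = -0.9198 rad (taken the short way round)
course = atan2(Δλ, Δψ) = 213.60°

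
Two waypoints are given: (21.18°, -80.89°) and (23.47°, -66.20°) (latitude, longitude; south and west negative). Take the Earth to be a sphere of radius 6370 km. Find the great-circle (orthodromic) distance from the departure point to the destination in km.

cos σ = sin φ₁ sin φ₂ + cos φ₁ cos φ₂ cos Δλ
      = sin(21.18°)sin(23.47°) + cos(21.18°)cos(23.47°)cos(14.69°) = 0.9712
σ = 13.774° → d = Rσ = 6370·0.24040 = 1531 km

1531 km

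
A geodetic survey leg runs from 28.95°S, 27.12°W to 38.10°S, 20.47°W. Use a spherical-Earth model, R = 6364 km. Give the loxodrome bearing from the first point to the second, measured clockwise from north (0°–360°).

148.8°

Δψ = ln[tan(π/4+φ₂/2)/tan(π/4+φ₁/2)] = -0.1919
Δλ = +0.1161 rad (taken the short way round)
course = atan2(Δλ, Δψ) = 148.84°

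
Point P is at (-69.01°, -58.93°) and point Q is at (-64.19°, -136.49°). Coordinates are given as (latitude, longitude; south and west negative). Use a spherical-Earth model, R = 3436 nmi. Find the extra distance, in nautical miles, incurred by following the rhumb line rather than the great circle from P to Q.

Great circle: cos σ = sin φ₁ sin φ₂ + cos φ₁ cos φ₂ cos Δλ,  σ = 0.5072 rad → d_gc = 1742.8 nmi
Rhumb line: Δψ = +0.2126, q = Δφ/Δψ = 0.3958, d_rh = R√(Δφ²+q²Δλ²) = 1863.4 nmi
Excess = 1863.4 − 1742.8 = 120.6 ≈ 121 nmi

121 nmi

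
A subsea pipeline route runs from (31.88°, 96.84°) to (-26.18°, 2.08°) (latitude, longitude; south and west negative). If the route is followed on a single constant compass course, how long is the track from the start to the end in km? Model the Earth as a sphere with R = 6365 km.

Δψ = ln[tan(π/4+φ₂/2)/tan(π/4+φ₁/2)] = -1.0613;  Δφ = -1.0133 rad,  Δλ = -1.6539 rad
q = Δφ/Δψ = 0.9548
d = R·√(Δφ² + q²Δλ²) = 6365·1.87633 = 11943 km

11943 km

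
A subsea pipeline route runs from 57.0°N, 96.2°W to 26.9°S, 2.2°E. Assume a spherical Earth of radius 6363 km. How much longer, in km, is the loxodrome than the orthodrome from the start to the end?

259 km

Great circle: cos σ = sin φ₁ sin φ₂ + cos φ₁ cos φ₂ cos Δλ,  σ = 2.0380 rad → d_gc = 12967.8 km
Rhumb line: Δψ = -1.7044, q = Δφ/Δψ = 0.8591, d_rh = R√(Δφ²+q²Δλ²) = 13227.2 km
Excess = 13227.2 − 12967.8 = 259.4 ≈ 259 km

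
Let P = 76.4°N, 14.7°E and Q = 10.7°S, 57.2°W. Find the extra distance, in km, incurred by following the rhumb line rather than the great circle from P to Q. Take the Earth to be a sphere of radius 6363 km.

315 km

Great circle: cos σ = sin φ₁ sin φ₂ + cos φ₁ cos φ₂ cos Δλ,  σ = 1.6797 rad → d_gc = 10687.9 km
Rhumb line: Δψ = -2.3144, q = Δφ/Δψ = 0.6568, d_rh = R√(Δφ²+q²Δλ²) = 11003.3 km
Excess = 11003.3 − 10687.9 = 315.4 ≈ 315 km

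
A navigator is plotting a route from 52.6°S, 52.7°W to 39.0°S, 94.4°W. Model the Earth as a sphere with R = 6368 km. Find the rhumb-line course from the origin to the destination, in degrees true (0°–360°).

295.2°

Meridional parts: M(φ₁)=-1.0833, M(φ₂)=-0.7403 → ΔM = +0.3430;  Δλ = -0.7278 rad
tan C = Δλ / ΔM = -2.1219 → C = 295.23°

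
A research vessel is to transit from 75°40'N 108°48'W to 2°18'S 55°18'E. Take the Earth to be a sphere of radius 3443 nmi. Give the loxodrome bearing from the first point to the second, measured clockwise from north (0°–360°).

Meridional parts: M(φ₁)=+2.0736, M(φ₂)=-0.0402 → ΔM = -2.1137;  Δλ = +2.8641 rad
tan C = Δλ / ΔM = -1.3550 → C = 126.43°

126.4°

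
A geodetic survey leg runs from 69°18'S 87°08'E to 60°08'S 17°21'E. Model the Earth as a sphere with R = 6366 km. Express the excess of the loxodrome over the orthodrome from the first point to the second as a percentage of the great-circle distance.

Great circle: σ = 0.5115 rad → d_gc = Rσ = 3255.9 km
Rhumb: Δφ = +0.1600, Δλ = -1.2179, Δψ = +0.3787, q = Δφ/Δψ = 0.4225 → d_rh = R√(Δφ²+q²Δλ²) = 3430.6 km
Excess = (3430.6 − 3255.9) / 3255.9 = 174.7 / 3255.9 = 5.37% ≈ 5.4%

5.4%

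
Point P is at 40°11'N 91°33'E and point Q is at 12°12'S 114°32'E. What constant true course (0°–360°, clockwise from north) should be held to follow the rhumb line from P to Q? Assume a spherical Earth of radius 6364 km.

157.8°

Meridional parts: M(φ₁)=+0.7671, M(φ₂)=-0.2146 → ΔM = -0.9816;  Δλ = +0.4011 rad
tan C = Δλ / ΔM = -0.4086 → C = 157.77°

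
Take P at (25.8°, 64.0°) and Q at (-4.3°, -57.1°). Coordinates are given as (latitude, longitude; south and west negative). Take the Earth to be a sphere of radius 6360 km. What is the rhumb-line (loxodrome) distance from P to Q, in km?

Δψ = ln[tan(π/4+φ₂/2)/tan(π/4+φ₁/2)] = -0.5415;  Δφ = -0.5253 rad,  Δλ = -2.1136 rad
q = Δφ/Δψ = 0.9703
d = R·√(Δφ² + q²Δλ²) = 6360·2.11694 = 13464 km

13464 km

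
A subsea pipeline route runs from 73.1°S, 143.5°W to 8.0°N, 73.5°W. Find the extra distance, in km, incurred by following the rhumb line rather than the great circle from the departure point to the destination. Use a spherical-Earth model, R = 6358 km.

Great circle: cos σ = sin φ₁ sin φ₂ + cos φ₁ cos φ₂ cos Δλ,  σ = 1.6055 rad → d_gc = 10207.8 km
Rhumb line: Δψ = +2.0469, q = Δφ/Δψ = 0.6915, d_rh = R√(Δφ²+q²Δλ²) = 10480.7 km
Excess = 10480.7 − 10207.8 = 272.9 ≈ 273 km

273 km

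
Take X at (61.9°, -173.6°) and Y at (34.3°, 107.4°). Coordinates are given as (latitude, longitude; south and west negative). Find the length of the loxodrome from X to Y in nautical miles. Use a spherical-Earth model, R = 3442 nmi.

3480 nmi

Δψ = ln[tan(π/4+φ₂/2)/tan(π/4+φ₁/2)] = -0.7473;  Δφ = -0.4817 rad,  Δλ = -1.3788 rad
q = Δφ/Δψ = 0.6446
d = R·√(Δφ² + q²Δλ²) = 3442·1.01094 = 3480 nmi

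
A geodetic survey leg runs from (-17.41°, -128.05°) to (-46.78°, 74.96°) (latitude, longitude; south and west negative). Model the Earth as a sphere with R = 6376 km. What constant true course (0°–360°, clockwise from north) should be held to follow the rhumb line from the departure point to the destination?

Δψ = ln[tan(π/4+φ₂/2)/tan(π/4+φ₁/2)] = -0.6174
Δλ = -2.7400 rad (taken the short way round)
course = atan2(Δλ, Δψ) = 257.30°

257.3°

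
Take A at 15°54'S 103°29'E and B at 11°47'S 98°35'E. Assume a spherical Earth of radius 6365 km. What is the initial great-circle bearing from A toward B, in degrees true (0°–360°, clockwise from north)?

310.3°

θ = atan2( sin Δλ·cos φ₂ ,  cos φ₁ sin φ₂ − sin φ₁ cos φ₂ cos Δλ )
  = atan2(-0.0836, +0.0708) = 310.26°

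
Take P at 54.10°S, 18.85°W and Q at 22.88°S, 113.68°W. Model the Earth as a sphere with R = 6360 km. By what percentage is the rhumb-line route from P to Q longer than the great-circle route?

Great circle: σ = 1.2980 rad → d_gc = Rσ = 8255.1 km
Rhumb: Δφ = +0.5449, Δλ = -1.6551, Δψ = +0.7168, q = Δφ/Δψ = 0.7602 → d_rh = R√(Δφ²+q²Δλ²) = 8720.5 km
Excess = (8720.5 − 8255.1) / 8255.1 = 465.4 / 8255.1 = 5.64% ≈ 5.6%

5.6%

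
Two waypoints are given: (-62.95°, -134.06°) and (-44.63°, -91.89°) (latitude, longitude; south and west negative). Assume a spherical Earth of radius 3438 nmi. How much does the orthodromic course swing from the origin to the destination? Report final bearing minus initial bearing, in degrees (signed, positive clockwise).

Initial bearing θ₁ = atan2(sin Δλ cos φ₂, cos φ₁ sin φ₂ − sin φ₁ cos φ₂ cos Δλ) = 72.54°
Final bearing θ₂ = (initial bearing from the destination back to the start) + 180° = 37.56°
Δθ = θ₂ − θ₁ = -35.0°

-35.0°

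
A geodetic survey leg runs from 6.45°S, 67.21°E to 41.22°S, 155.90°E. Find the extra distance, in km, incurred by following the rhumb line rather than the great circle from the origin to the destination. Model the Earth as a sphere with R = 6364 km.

208 km

Great circle: cos σ = sin φ₁ sin φ₂ + cos φ₁ cos φ₂ cos Δλ,  σ = 1.4796 rad → d_gc = 9415.9 km
Rhumb line: Δψ = -0.6781, q = Δφ/Δψ = 0.8949, d_rh = R√(Δφ²+q²Δλ²) = 9624.2 km
Excess = 9624.2 − 9415.9 = 208.3 ≈ 208 km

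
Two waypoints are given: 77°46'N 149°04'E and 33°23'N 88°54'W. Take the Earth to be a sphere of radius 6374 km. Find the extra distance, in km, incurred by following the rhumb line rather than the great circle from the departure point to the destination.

Great circle: cos σ = sin φ₁ sin φ₂ + cos φ₁ cos φ₂ cos Δλ,  σ = 1.1109 rad → d_gc = 7080.6 km
Rhumb line: Δψ = -1.6147, q = Δφ/Δψ = 0.4797, d_rh = R√(Δφ²+q²Δλ²) = 8173.0 km
Excess = 8173.0 − 7080.6 = 1092.4 ≈ 1092 km

1092 km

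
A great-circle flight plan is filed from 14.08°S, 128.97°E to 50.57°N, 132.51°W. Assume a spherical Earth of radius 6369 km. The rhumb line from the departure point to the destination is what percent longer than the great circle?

2.2%

Great circle: σ = 1.8537 rad → d_gc = Rσ = 11806.4 km
Rhumb: Δφ = +1.1284, Δλ = +1.7195, Δψ = +1.2745, q = Δφ/Δψ = 0.8853 → d_rh = R√(Δφ²+q²Δλ²) = 12068.6 km
Excess = (12068.6 − 11806.4) / 11806.4 = 262.2 / 11806.4 = 2.22% ≈ 2.2%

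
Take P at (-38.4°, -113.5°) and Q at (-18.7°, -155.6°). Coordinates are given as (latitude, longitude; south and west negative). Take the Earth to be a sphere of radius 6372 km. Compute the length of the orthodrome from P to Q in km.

4606 km

cos σ = sin φ₁ sin φ₂ + cos φ₁ cos φ₂ cos Δλ
      = sin(-38.40°)sin(-18.70°) + cos(-38.40°)cos(-18.70°)cos(-42.10°) = 0.7499
σ = 41.415° → d = Rσ = 6372·0.72283 = 4606 km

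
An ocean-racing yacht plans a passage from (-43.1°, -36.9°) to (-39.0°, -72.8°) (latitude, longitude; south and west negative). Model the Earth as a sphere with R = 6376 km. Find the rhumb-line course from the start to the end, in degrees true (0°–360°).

278.6°

Δψ = ln[tan(π/4+φ₂/2)/tan(π/4+φ₁/2)] = +0.0949
Δλ = -0.6266 rad (taken the short way round)
course = atan2(Δλ, Δψ) = 278.62°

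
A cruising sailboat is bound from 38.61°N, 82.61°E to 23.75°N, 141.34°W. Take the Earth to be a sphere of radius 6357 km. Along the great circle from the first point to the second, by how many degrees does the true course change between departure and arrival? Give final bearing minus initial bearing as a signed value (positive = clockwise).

+104.6°

Initial bearing θ₁ = atan2(sin Δλ cos φ₂, cos φ₁ sin φ₂ − sin φ₁ cos φ₂ cos Δλ) = 41.19°
Final bearing θ₂ = (initial bearing from the destination back to the start) + 180° = 145.79°
Δθ = θ₂ − θ₁ = +104.6°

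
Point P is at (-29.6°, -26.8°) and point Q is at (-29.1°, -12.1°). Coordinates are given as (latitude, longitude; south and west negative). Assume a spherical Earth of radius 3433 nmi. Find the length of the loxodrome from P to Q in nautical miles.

Δψ = ln[tan(π/4+φ₂/2)/tan(π/4+φ₁/2)] = +0.0100;  Δφ = +0.0087 rad,  Δλ = +0.2566 rad
q = Δφ/Δψ = 0.8716
d = R·√(Δφ² + q²Δλ²) = 3433·0.22380 = 768 nmi

768 nmi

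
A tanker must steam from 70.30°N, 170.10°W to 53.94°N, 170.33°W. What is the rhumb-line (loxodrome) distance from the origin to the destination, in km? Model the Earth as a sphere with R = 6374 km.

1820 km

Rhumb course C = atan2(Δλ, Δψ) with Δψ = ln[tan(π/4+φ₂/2)/tan(π/4+φ₁/2)] = -0.6284, Δλ = -0.0040 → C = 180.37°
d = R·|Δφ| / |cos C| = 6374·0.28554 / 0.99998 = 1820 km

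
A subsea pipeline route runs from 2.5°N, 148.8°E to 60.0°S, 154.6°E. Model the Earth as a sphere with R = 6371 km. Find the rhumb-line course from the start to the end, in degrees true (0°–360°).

175.7°

Δψ = ln[tan(π/4+φ₂/2)/tan(π/4+φ₁/2)] = -1.3606
Δλ = +0.1012 rad (taken the short way round)
course = atan2(Δλ, Δψ) = 175.75°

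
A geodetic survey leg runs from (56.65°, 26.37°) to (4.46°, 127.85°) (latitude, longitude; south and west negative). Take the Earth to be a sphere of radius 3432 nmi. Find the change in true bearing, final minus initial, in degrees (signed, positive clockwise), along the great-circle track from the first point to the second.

+69.4°

At departure: θ₁ = atan2(sin Δλ cos φ₂, cos φ₁ sin φ₂ − sin φ₁ cos φ₂ cos Δλ) = 77.95°
At arrival: θ₂ = atan2(sin Δλ cos φ₁, −cos φ₂ sin φ₁ + sin φ₂ cos φ₁ cos Δλ) = 147.37°
Δθ = θ₂ − θ₁ = +69.4°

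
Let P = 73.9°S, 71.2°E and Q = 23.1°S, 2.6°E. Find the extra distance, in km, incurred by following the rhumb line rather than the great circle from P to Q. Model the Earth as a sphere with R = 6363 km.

Great circle: cos σ = sin φ₁ sin φ₂ + cos φ₁ cos φ₂ cos Δλ,  σ = 1.0815 rad → d_gc = 6881.5 km
Rhumb line: Δψ = +1.5414, q = Δφ/Δψ = 0.5752, d_rh = R√(Δφ²+q²Δλ²) = 7143.6 km
Excess = 7143.6 − 6881.5 = 262.1 ≈ 262 km

262 km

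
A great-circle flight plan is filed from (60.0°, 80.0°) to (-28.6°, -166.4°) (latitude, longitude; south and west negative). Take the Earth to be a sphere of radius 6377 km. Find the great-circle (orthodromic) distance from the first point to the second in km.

14044 km

cos σ = sin φ₁ sin φ₂ + cos φ₁ cos φ₂ cos Δλ
      = sin(60.00°)sin(-28.60°) + cos(60.00°)cos(-28.60°)cos(113.60°) = -0.5903
σ = 126.179° → d = Rσ = 6377·2.20224 = 14044 km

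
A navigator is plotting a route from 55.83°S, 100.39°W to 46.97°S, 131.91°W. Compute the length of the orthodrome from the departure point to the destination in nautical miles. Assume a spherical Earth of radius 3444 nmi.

Haversine: a = sin²(Δφ/2)+cos φ₁ cos φ₂ sin²(Δλ/2) = 0.03424;  σ = 2·atan2(√a,√(1−a))
σ = 21.327° → d = Rσ = 3444·0.37222 = 1282 nmi

1282 nmi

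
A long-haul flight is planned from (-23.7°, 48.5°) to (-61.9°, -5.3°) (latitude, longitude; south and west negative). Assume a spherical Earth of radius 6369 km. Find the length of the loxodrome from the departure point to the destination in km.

Rhumb course C = atan2(Δλ, Δψ) with Δψ = ln[tan(π/4+φ₂/2)/tan(π/4+φ₁/2)] = -0.9593, Δλ = -0.9390 → C = 224.39°
d = R·|Δφ| / |cos C| = 6369·0.66672 / 0.71463 = 5942 km

5942 km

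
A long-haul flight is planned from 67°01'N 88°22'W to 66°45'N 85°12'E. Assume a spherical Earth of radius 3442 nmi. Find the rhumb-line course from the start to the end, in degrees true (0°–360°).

Meridional parts: M(φ₁)=+1.5931, M(φ₂)=+1.5812 → ΔM = -0.0119;  Δλ = +3.0293 rad
tan C = Δλ / ΔM = -255.5338 → C = 90.22°

90.2°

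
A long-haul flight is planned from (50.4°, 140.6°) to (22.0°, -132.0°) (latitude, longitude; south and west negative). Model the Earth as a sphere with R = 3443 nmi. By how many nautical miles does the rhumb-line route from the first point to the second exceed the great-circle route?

Great circle: cos σ = sin φ₁ sin φ₂ + cos φ₁ cos φ₂ cos Δλ,  σ = 1.2499 rad → d_gc = 4303.3 nmi
Rhumb line: Δψ = -0.6278, q = Δφ/Δψ = 0.7895, d_rh = R√(Δφ²+q²Δλ²) = 4484.0 nmi
Excess = 4484.0 − 4303.3 = 180.7 ≈ 181 nmi

181 nmi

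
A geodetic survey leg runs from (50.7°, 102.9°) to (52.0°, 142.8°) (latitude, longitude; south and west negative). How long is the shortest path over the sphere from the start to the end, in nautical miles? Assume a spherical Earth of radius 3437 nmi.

1478 nmi

Haversine: a = sin²(Δφ/2)+cos φ₁ cos φ₂ sin²(Δλ/2) = 0.04553;  σ = 2·atan2(√a,√(1−a))
σ = 24.639° → d = Rσ = 3437·0.43004 = 1478 nmi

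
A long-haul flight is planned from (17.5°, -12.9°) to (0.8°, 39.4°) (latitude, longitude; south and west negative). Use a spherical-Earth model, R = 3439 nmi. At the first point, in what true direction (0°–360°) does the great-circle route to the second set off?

102.2°

N = sin Δλ·cos φ₂ = +0.7911;  D = cos φ₁ sin φ₂ − sin φ₁ cos φ₂ cos Δλ = -0.1706
initial course = atan2(N, D) = 102.17°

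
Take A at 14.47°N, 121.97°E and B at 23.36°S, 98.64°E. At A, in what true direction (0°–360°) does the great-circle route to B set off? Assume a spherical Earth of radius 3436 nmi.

211.4°

θ = atan2( sin Δλ·cos φ₂ ,  cos φ₁ sin φ₂ − sin φ₁ cos φ₂ cos Δλ )
  = atan2(-0.3636, -0.5946) = 211.44°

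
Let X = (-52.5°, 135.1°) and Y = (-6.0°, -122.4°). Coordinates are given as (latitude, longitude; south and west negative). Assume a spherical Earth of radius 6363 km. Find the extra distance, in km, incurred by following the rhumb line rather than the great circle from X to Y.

486 km

Great circle: cos σ = sin φ₁ sin φ₂ + cos φ₁ cos φ₂ cos Δλ,  σ = 1.6189 rad → d_gc = 10301.2 km
Rhumb line: Δψ = +0.9755, q = Δφ/Δψ = 0.8320, d_rh = R√(Δφ²+q²Δλ²) = 10786.8 km
Excess = 10786.8 − 10301.2 = 485.6 ≈ 486 km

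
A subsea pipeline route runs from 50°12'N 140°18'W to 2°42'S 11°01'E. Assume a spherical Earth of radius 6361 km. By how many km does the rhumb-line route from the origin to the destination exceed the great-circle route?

Great circle: cos σ = sin φ₁ sin φ₂ + cos φ₁ cos φ₂ cos Δλ,  σ = 2.2107 rad → d_gc = 14062.3 km
Rhumb line: Δψ = -1.0633, q = Δφ/Δψ = 0.8683, d_rh = R√(Δφ²+q²Δλ²) = 15725.4 km
Excess = 15725.4 − 14062.3 = 1663.1 ≈ 1663 km

1663 km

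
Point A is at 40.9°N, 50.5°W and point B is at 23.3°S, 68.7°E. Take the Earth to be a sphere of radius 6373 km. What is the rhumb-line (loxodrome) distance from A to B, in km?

Rhumb course C = atan2(Δλ, Δψ) with Δψ = ln[tan(π/4+φ₂/2)/tan(π/4+φ₁/2)] = -1.2019, Δλ = +2.0804 → C = 120.02°
d = R·|Δφ| / |cos C| = 6373·1.12050 / 0.50024 = 14275 km

14275 km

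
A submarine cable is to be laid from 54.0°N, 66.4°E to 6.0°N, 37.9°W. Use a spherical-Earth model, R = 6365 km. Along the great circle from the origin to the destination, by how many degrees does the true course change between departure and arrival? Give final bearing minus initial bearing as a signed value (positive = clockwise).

Initial bearing θ₁ = atan2(sin Δλ cos φ₂, cos φ₁ sin φ₂ − sin φ₁ cos φ₂ cos Δλ) = 285.11°
Final bearing θ₂ = (initial bearing from the destination back to the start) + 180° = 214.79°
Δθ = θ₂ − θ₁ = -70.3°

-70.3°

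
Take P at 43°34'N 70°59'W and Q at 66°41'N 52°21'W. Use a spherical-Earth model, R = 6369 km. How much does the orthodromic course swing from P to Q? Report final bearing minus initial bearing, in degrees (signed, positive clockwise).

+15.6°

Initial bearing θ₁ = atan2(sin Δλ cos φ₂, cos φ₁ sin φ₂ − sin φ₁ cos φ₂ cos Δλ) = 17.27°
Final bearing θ₂ = (initial bearing from the destination back to the start) + 180° = 32.91°
Δθ = θ₂ − θ₁ = +15.6°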